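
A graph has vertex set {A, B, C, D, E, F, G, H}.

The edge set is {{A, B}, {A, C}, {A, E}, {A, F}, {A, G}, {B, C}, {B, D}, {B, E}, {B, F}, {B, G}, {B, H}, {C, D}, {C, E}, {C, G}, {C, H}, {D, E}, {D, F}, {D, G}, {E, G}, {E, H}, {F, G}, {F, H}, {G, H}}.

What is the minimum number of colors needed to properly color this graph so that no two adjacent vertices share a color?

5

B, C, D, E, G are mutually adjacent (a clique of size 5), so at least 5 colors are needed.
One proper 5-coloring: A=5, B=2, C=3, D=5, E=4, F=3, G=1, H=5. No two adjacent vertices share a color.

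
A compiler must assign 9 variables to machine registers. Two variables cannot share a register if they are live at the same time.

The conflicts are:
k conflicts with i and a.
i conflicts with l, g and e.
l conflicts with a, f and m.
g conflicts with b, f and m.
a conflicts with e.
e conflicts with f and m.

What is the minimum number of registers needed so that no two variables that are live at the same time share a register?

2

l and f conflict, so at least 2 registers are needed.
A valid assignment using 2 registers: k=1, i=2, l=1, g=1, b=2, a=2, e=1, f=2, m=2. Every pair that conflicts lands in different registers.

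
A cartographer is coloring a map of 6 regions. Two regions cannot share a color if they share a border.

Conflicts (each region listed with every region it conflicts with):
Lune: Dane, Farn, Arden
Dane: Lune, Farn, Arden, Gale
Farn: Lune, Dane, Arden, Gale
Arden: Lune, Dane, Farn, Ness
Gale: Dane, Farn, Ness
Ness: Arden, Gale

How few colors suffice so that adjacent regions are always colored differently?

Lune, Dane, Farn, Arden are mutually in conflict, so at least 4 colors are needed.
4 colors suffice: color 1 → {Farn, Ness}; color 2 → {Dane}; color 3 → {Arden, Gale}; color 4 → {Lune}. No two conflicting regions share a color.

4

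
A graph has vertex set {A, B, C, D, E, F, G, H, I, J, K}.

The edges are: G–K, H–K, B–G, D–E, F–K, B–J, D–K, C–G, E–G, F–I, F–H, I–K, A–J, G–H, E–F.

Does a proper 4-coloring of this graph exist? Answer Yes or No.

Yes

The chromatic number is 3. F, I, K form a triangle, so at least 3 colors are needed.
3 colors suffice: color 1 → {A, B, C, E, K}; color 2 → {D, F, G, J}; color 3 → {H, I}.
Since 4 ≥ 3, a proper 4-coloring certainly exists.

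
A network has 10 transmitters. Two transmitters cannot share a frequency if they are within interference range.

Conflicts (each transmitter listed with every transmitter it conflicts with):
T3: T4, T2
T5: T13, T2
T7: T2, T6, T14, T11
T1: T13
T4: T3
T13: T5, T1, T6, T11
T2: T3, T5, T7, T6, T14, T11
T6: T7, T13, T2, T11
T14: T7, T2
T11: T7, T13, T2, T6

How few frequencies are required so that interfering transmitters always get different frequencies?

T7, T2, T6, T11 pairwise conflict, so at least 4 frequencies are needed.
Using 4 frequencies: T3=2, T5=2, T7=2, T1=2, T4=1, T13=1, T2=1, T6=4, T14=3, T11=3. Every pair that conflicts lands in different frequencies.

4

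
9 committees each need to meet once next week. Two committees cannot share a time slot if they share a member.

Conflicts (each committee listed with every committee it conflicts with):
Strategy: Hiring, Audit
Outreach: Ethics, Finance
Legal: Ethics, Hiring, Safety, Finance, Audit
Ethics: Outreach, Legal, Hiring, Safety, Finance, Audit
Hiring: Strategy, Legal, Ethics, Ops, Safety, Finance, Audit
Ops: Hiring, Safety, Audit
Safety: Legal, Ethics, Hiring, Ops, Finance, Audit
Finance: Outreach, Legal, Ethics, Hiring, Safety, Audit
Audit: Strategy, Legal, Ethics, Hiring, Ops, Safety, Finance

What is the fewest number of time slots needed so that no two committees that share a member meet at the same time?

6

Legal, Ethics, Hiring, Safety, Finance, Audit all conflict with each other, so at least 6 time slots are needed.
6 time slots suffice: time slot 1 → {Outreach, Audit}; time slot 2 → {Hiring}; time slot 3 → {Strategy, Safety}; time slot 4 → {Ethics, Ops}; time slot 5 → {Finance}; time slot 6 → {Legal}. No two conflicting committees share a time slot.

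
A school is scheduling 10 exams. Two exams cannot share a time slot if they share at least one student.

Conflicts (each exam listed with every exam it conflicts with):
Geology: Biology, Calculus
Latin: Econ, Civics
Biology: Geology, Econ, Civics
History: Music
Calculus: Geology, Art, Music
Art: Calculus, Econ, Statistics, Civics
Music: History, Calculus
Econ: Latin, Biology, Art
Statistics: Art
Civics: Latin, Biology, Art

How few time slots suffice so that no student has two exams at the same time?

The cycle Biology-Civics-Art-Calculus-Geology-Biology has odd length 5, so it cannot be 2-colored; at least 3 time slots are needed.
3 time slots suffice: Geology=3, Latin=1, Biology=1, History=2, Calculus=2, Art=1, Music=1, Econ=2, Statistics=2, Civics=2. Every pair that conflicts lands in different time slots.

3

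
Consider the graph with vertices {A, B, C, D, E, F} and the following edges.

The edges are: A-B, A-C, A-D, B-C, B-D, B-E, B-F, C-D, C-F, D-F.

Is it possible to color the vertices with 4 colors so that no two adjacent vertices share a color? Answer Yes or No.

Yes

The chromatic number is 4. A, B, C, D are mutually adjacent (a clique of size 4), so at least 4 colors are needed.
One proper 4-coloring: A=yellow, B=red, C=blue, D=green, E=blue, F=yellow.
That is already a proper 4-coloring.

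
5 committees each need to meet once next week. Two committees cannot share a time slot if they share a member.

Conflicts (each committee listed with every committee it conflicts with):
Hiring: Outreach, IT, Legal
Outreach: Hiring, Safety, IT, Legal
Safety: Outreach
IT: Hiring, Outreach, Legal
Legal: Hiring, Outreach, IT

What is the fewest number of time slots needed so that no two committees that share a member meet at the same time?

Hiring, Outreach, IT, Legal are mutually in conflict, so at least 4 time slots are needed.
4 time slots suffice: time slot 1 → {Outreach}; time slot 2 → {Hiring, Safety}; time slot 3 → {Legal}; time slot 4 → {IT}. Each listed conflict is separated.

4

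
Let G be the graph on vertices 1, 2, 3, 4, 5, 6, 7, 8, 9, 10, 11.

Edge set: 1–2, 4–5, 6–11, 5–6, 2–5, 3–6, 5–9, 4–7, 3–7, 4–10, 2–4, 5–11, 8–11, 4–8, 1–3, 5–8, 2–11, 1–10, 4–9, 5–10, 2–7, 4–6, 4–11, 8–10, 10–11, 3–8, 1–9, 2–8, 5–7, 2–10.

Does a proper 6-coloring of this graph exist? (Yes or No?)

Yes

The chromatic number is 6. 2, 4, 5, 8, 10, 11 are pairwise adjacent (a clique of size 6), so at least 6 colors are needed.
6 colors suffice: color a → {1, 4}; color b → {3, 5}; color c → {2, 6, 9}; color d → {7, 10}; color e → {11}; color f → {8}.
That is already a proper 6-coloring.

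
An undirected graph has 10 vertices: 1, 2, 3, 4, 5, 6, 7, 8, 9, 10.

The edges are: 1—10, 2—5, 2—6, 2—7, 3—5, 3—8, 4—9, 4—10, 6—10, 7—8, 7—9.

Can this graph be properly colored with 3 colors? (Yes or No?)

The chromatic number is 3. The cycle 3-8-7-2-5-3 has odd length 5, so it cannot be 2-colored; at least 3 colors are needed.
3 colors suffice: color a → {3, 7, 10}; color b → {1, 2, 4, 8}; color c → {5, 6, 9}.
That is already a proper 3-coloring.

Yes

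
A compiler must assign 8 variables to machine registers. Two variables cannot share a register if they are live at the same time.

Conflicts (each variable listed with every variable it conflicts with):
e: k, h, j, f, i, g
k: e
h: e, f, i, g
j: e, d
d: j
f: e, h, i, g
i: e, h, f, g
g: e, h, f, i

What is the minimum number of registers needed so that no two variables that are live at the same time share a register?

e, h, f, i, g pairwise conflict, so at least 5 registers are needed.
5 registers suffice: e=1, k=2, h=2, j=2, d=1, f=3, i=4, g=5. Each listed conflict is separated.

5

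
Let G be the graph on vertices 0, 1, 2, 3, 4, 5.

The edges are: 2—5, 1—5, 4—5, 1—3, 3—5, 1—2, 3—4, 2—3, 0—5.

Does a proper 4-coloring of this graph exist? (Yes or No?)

Yes

The chromatic number is 4. 1, 2, 3, 5 are pairwise adjacent (a clique of size 4), so at least 4 colors are needed.
4 colors suffice: color a → {5}; color b → {0, 3}; color c → {2, 4}; color d → {1}.
That is already a proper 4-coloring.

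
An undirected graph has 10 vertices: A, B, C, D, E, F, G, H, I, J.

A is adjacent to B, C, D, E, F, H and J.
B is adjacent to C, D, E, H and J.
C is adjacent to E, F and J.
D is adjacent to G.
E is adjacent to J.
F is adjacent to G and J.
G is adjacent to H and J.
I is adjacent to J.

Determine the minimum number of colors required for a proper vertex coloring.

A, B, C, E, J form a clique, so at least 5 colors are needed.
5 colors suffice: color red → {A, G, I}; color blue → {D, H, J}; color green → {B, F}; color yellow → {C}; color purple → {E}. No two adjacent vertices share a color.

5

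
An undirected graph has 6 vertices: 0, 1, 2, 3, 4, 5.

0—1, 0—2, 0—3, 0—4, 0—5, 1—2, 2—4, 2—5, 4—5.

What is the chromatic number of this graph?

4

0, 2, 4, 5 are mutually adjacent (a clique of size 4), so at least 4 colors are needed.
4 colors suffice: color red → {0}; color blue → {2, 3}; color green → {1, 5}; color yellow → {4}. No two adjacent vertices share a color.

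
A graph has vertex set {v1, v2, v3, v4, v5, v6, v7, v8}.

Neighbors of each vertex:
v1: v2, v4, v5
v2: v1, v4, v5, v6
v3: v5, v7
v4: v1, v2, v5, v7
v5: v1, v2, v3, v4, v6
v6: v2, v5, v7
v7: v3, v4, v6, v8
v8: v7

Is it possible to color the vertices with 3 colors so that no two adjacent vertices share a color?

No

v1, v2, v4, v5 are mutually adjacent (a clique of size 4), so at least 4 colors are needed.
So 3 colors are not enough.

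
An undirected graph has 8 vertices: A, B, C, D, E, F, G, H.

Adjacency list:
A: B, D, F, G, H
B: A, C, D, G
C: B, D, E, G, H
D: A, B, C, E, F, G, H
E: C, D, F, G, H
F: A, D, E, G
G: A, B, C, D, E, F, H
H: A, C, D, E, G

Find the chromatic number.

C, D, E, G, H are pairwise adjacent (a clique of size 5), so at least 5 colors are needed.
5 colors suffice: A=green, B=yellow, C=purple, D=blue, E=green, F=yellow, G=red, H=yellow. No two adjacent vertices share a color.

5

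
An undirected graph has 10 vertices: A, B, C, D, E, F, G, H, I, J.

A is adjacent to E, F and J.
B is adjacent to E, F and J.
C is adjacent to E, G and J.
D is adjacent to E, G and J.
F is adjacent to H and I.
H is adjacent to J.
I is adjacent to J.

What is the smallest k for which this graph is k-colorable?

2

A and J are adjacent, so at least 2 colors are needed.
A valid assignment using 2 colors: A=blue, B=blue, C=blue, D=blue, E=red, F=red, G=red, H=blue, I=blue, J=red. Every edge joins two different colors.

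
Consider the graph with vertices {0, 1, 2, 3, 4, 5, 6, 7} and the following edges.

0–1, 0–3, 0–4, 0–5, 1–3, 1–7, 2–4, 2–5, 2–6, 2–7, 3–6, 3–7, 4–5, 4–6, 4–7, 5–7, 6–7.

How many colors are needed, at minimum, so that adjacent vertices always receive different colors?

4

2, 4, 5, 7 form a clique, so at least 4 colors are needed.
One proper 4-coloring: 0=a, 1=c, 2=c, 3=b, 4=b, 5=d, 6=d, 7=a. Every edge joins two different colors.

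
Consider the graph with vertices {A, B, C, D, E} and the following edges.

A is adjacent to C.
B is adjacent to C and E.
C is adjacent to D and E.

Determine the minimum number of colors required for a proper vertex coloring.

3

B, C, E are mutually adjacent, so at least 3 colors are needed.
3 colors suffice: color red → {C}; color blue → {A, D, E}; color green → {B}. No two adjacent vertices share a color.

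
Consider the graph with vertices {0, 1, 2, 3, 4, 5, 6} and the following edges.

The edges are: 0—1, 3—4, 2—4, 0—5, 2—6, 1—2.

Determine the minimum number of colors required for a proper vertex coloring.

2

2 and 6 are adjacent, so at least 2 colors are needed.
A valid assignment using 2 colors: 0=a, 1=b, 2=a, 3=a, 4=b, 5=b, 6=b. Every edge joins two different colors.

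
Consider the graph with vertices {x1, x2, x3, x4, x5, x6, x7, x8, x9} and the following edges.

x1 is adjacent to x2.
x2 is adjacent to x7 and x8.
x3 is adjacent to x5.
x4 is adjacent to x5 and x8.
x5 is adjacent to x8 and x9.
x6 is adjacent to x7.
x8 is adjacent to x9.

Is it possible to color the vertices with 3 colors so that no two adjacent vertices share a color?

The chromatic number is 3. x4, x5, x8 are pairwise adjacent, so at least 3 colors are needed.
3 colors suffice: color 1 → {x2, x5, x6}; color 2 → {x1, x3, x7, x8}; color 3 → {x4, x9}.
That is already a proper 3-coloring.

Yes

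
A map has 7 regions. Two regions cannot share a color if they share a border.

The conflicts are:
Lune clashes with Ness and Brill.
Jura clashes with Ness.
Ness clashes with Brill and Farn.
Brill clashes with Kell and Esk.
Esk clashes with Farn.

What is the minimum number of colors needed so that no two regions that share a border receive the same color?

3

Lune, Ness, Brill all conflict with each other, so at least 3 colors are needed.
A valid assignment using 3 colors: Lune=3, Jura=2, Ness=1, Brill=2, Kell=1, Esk=1, Farn=2. Every pair that conflicts lands in different colors.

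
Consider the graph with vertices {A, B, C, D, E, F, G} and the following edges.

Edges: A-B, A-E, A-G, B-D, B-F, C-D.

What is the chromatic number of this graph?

2

A and B are adjacent, so at least 2 colors are needed.
One proper 2-coloring: A=red, B=blue, C=blue, D=red, E=blue, F=red, G=blue. Each edge has distinct colors on its endpoints.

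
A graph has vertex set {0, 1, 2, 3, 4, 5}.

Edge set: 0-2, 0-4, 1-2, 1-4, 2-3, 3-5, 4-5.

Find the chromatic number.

3

The cycle 4-0-2-3-5-4 has odd length 5, so it cannot be 2-colored; at least 3 colors are needed.
3 colors suffice: color red → {2, 4}; color blue → {0, 1, 3}; color green → {5}. No two adjacent vertices share a color.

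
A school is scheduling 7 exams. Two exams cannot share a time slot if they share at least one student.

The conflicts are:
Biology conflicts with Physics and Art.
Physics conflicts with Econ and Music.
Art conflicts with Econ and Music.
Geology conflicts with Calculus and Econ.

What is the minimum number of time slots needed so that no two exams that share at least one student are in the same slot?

2

Physics and Music conflict, so at least 2 time slots are needed.
Using 2 time slots: Biology=2, Physics=1, Art=1, Geology=1, Calculus=2, Econ=2, Music=2. Each listed conflict is separated.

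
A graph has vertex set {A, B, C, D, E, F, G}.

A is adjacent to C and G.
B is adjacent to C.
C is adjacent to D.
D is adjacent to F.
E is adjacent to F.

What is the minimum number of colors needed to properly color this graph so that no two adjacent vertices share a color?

B and C are adjacent, so at least 2 colors are needed.
2 colors suffice: color red → {C, F, G}; color blue → {A, B, D, E}. Each edge has distinct colors on its endpoints.

2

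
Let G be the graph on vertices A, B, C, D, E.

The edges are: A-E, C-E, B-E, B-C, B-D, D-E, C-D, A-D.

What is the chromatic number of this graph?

4

B, C, D, E are pairwise adjacent (a clique of size 4), so at least 4 colors are needed.
4 colors suffice: color red → {D}; color blue → {E}; color green → {A, B}; color yellow → {C}. No two adjacent vertices share a color.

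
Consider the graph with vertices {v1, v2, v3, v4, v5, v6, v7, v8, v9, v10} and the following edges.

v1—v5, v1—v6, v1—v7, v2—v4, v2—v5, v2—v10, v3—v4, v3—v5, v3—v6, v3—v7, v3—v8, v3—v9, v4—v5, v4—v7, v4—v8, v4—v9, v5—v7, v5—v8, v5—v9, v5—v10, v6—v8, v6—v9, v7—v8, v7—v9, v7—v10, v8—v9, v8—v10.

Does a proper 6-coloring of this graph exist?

The chromatic number is 6. v3, v4, v5, v7, v8, v9 are pairwise adjacent (a clique of size 6), so at least 6 colors are needed.
6 colors suffice: color 1 → {v5, v6}; color 2 → {v2, v7}; color 3 → {v1, v8}; color 4 → {v9, v10}; color 5 → {v3}; color 6 → {v4}.
That is already a proper 6-coloring.

Yes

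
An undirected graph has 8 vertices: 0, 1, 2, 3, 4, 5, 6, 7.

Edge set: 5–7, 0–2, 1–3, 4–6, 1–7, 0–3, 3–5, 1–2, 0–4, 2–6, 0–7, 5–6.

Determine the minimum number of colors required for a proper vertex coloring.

The cycle 3-0-4-6-5-3 has odd length 5, so it cannot be 2-colored; at least 3 colors are needed.
A valid assignment using 3 colors: 0=red, 1=red, 2=blue, 3=blue, 4=blue, 5=green, 6=red, 7=blue. No two adjacent vertices share a color.

3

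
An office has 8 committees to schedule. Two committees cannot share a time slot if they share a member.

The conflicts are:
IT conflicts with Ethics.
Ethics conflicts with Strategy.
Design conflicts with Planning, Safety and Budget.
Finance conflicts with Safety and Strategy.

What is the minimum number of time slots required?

Finance and Strategy conflict, so at least 2 time slots are needed.
2 time slots suffice: time slot 1 → {Ethics, Design, Finance}; time slot 2 → {IT, Planning, Safety, Strategy, Budget}. Each listed conflict is separated.

2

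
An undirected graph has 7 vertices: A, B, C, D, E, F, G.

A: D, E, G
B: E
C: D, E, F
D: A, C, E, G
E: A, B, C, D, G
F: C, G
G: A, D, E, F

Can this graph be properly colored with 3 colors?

No

A, D, E, G are mutually adjacent (a clique of size 4), so at least 4 colors are needed.
So 3 colors are not enough.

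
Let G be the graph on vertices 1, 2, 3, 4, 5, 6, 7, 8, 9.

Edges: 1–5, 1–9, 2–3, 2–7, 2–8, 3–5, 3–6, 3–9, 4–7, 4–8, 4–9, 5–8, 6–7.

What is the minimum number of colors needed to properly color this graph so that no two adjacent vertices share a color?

3

The cycle 8-5-1-9-4-8 has odd length 5, so it cannot be 2-colored; at least 3 colors are needed.
3 colors suffice: color a → {1, 3, 7, 8}; color b → {2, 5, 6, 9}; color c → {4}. Each edge has distinct colors on its endpoints.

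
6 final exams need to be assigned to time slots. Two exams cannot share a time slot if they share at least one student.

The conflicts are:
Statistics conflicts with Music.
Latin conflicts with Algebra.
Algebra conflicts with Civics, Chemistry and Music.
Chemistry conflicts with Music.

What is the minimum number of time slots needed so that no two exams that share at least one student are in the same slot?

3

Algebra, Chemistry, Music all conflict with each other, so at least 3 time slots are needed.
Using 3 time slots: Statistics=1, Latin=2, Algebra=1, Civics=2, Chemistry=3, Music=2. Every pair that conflicts lands in different time slots.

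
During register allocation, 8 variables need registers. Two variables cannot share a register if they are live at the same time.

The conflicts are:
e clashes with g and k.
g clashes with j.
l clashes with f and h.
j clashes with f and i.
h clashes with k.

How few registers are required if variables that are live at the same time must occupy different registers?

3

The cycle g-e-k-h-l-f-j-g has odd length 7, so it cannot be 2-colored; at least 3 registers are needed.
3 registers suffice: e=1, g=2, l=3, j=1, f=2, h=1, k=2, i=2. Every pair that conflicts lands in different registers.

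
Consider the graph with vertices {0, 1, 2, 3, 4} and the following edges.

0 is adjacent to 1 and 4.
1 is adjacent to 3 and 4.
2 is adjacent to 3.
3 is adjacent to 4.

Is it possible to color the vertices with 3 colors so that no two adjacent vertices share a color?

The chromatic number is 3. 0, 1, 4 form a triangle, so at least 3 colors are needed.
One proper 3-coloring: 0=c, 1=b, 2=a, 3=c, 4=a.
That is already a proper 3-coloring.

Yes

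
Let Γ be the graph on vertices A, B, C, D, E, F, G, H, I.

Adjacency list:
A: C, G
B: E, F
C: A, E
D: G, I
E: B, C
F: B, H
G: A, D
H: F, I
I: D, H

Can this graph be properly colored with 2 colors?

The cycle B-E-C-A-G-D-I-H-F-B has odd length 9, so it cannot be 2-colored; at least 3 colors are needed.
So 2 colors are not enough.

No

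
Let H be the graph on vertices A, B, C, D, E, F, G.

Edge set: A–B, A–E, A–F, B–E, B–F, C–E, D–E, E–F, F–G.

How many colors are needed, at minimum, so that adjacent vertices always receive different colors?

A, B, E, F are mutually adjacent (a clique of size 4), so at least 4 colors are needed.
4 colors suffice: color 1 → {E, G}; color 2 → {C, D, F}; color 3 → {B}; color 4 → {A}. Each edge has distinct colors on its endpoints.

4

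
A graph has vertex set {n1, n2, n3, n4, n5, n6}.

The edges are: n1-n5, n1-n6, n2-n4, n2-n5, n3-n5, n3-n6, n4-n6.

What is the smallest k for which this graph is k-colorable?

3

The cycle n2-n4-n6-n1-n5-n2 has odd length 5, so it cannot be 2-colored; at least 3 colors are needed.
3 colors suffice: color 1 → {n5, n6}; color 2 → {n1, n2, n3}; color 3 → {n4}. No two adjacent vertices share a color.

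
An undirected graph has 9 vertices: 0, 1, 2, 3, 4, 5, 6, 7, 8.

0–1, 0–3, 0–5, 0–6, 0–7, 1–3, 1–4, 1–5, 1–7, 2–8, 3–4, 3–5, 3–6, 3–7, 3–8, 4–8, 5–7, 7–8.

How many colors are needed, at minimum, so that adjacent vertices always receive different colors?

0, 1, 3, 5, 7 are mutually adjacent (a clique of size 5), so at least 5 colors are needed.
5 colors suffice: color a → {2, 3}; color b → {1, 6, 8}; color c → {4, 7}; color d → {0}; color e → {5}. Each edge has distinct colors on its endpoints.

5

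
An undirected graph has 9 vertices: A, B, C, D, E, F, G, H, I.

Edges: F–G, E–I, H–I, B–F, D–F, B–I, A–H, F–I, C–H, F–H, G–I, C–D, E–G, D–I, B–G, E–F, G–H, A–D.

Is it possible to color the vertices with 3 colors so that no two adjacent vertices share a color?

B, F, G, I are mutually adjacent (a clique of size 4), so at least 4 colors are needed.
So 3 colors are not enough.

No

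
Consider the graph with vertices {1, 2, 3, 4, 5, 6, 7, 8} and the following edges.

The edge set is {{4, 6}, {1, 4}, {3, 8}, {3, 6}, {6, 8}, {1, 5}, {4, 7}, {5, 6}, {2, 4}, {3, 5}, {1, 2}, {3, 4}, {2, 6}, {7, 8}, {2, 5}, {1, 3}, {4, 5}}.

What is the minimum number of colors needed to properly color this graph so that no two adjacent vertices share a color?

4

3, 4, 5, 6 are mutually adjacent (a clique of size 4), so at least 4 colors are needed.
4 colors suffice: 1=c, 2=b, 3=b, 4=a, 5=d, 6=c, 7=b, 8=a. Every edge joins two different colors.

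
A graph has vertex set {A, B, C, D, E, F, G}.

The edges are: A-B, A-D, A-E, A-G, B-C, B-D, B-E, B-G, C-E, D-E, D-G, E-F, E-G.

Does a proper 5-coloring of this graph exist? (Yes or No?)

The chromatic number is 5. A, B, D, E, G form a clique, so at least 5 colors are needed.
5 colors suffice: color 1 → {E}; color 2 → {B, F}; color 3 → {C, G}; color 4 → {A}; color 5 → {D}.
That is already a proper 5-coloring.

Yes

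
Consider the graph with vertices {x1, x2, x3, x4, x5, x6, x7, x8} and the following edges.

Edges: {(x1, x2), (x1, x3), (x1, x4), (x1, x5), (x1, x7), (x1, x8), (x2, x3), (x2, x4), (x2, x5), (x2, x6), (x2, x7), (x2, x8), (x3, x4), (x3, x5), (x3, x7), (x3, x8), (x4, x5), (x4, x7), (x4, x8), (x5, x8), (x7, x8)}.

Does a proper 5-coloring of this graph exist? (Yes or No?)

No

x1, x2, x3, x4, x7, x8 are pairwise adjacent (a clique of size 6), so at least 6 colors are needed.
So 5 colors are not enough.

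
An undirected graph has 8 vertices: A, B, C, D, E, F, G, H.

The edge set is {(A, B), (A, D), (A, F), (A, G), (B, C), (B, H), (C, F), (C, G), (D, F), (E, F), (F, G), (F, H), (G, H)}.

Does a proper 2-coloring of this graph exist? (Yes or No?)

No

A, D, F are mutually adjacent, so at least 3 colors are needed.
So 2 colors are not enough.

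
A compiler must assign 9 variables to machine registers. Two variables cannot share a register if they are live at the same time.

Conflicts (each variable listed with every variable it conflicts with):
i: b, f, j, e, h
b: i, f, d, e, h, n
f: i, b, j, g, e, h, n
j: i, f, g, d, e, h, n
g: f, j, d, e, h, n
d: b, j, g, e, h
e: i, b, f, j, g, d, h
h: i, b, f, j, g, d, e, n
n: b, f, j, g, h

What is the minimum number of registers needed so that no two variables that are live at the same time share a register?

j, g, d, e, h pairwise conflict, so at least 5 registers are needed.
5 registers suffice: register 1 → {h}; register 2 → {f, d}; register 3 → {b, j}; register 4 → {e, n}; register 5 → {i, g}. Every pair that conflicts lands in different registers.

5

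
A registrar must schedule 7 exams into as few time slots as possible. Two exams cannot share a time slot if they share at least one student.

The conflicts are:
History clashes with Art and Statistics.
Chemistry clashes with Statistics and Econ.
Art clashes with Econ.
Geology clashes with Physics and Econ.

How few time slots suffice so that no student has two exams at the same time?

The cycle History-Art-Econ-Chemistry-Statistics-History has odd length 5, so it cannot be 2-colored; at least 3 time slots are needed.
Using 3 time slots: History=1, Chemistry=2, Art=2, Statistics=3, Geology=2, Physics=1, Econ=1. No two conflicting exams share a time slot.

3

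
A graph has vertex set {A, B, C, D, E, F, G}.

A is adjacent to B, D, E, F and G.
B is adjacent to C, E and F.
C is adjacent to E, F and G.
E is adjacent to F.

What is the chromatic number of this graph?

4

B, C, E, F form a clique, so at least 4 colors are needed.
4 colors suffice: color red → {A, C}; color blue → {B, D, G}; color green → {F}; color yellow → {E}. Every edge joins two different colors.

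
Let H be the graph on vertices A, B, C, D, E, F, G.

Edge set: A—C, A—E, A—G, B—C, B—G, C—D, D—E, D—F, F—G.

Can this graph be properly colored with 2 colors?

No

The cycle G-A-E-D-F-G has odd length 5, so it cannot be 2-colored; at least 3 colors are needed.
So 2 colors are not enough.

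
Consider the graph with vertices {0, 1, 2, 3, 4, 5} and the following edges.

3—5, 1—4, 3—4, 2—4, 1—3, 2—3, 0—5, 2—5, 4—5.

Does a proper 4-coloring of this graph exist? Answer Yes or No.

Yes

The chromatic number is 4. 2, 3, 4, 5 form a clique, so at least 4 colors are needed.
4 colors suffice: color a → {1, 5}; color b → {0, 4}; color c → {3}; color d → {2}.
That is already a proper 4-coloring.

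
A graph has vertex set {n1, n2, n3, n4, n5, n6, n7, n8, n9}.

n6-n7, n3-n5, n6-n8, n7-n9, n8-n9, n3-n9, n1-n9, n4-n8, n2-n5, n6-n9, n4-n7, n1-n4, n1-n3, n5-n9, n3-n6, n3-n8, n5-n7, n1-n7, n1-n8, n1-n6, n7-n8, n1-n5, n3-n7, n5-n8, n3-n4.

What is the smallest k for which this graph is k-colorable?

6

n1, n3, n5, n7, n8, n9 are pairwise adjacent (a clique of size 6), so at least 6 colors are needed.
6 colors suffice: color 1 → {n2, n3}; color 2 → {n8}; color 3 → {n7}; color 4 → {n1}; color 5 → {n4, n5, n6}; color 6 → {n9}. Each edge has distinct colors on its endpoints.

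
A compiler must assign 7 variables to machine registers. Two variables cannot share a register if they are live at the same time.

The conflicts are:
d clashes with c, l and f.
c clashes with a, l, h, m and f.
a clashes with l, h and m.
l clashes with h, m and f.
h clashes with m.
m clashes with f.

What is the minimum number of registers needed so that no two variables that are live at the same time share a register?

c, a, l, h, m all conflict with each other, so at least 5 registers are needed.
5 registers suffice: register 1 → {c}; register 2 → {l}; register 3 → {d, m}; register 4 → {h, f}; register 5 → {a}. No two conflicting variables share a register.

5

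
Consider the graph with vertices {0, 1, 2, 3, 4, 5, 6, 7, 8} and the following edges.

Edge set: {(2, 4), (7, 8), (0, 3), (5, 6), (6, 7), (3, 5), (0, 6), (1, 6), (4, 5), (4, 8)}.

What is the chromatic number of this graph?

The cycle 6-5-4-8-7-6 has odd length 5, so it cannot be 2-colored; at least 3 colors are needed.
3 colors suffice: color a → {3, 4, 6}; color b → {0, 1, 2, 5, 8}; color c → {7}. Every edge joins two different colors.

3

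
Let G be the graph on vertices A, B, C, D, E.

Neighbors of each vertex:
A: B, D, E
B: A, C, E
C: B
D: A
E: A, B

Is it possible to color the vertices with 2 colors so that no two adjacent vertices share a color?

A, B, E are pairwise adjacent, so at least 3 colors are needed.
So 2 colors are not enough.

No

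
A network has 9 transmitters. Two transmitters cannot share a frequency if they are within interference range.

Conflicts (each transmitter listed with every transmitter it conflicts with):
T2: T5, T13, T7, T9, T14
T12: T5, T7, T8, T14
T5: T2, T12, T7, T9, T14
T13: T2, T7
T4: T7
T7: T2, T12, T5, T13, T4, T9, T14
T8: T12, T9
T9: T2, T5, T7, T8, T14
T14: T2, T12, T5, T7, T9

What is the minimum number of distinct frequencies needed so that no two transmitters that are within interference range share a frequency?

5

T2, T5, T7, T9, T14 pairwise conflict, so at least 5 frequencies are needed.
A valid assignment using 5 frequencies: T2=2, T12=2, T5=4, T13=3, T4=2, T7=1, T8=1, T9=5, T14=3. Each listed conflict is separated.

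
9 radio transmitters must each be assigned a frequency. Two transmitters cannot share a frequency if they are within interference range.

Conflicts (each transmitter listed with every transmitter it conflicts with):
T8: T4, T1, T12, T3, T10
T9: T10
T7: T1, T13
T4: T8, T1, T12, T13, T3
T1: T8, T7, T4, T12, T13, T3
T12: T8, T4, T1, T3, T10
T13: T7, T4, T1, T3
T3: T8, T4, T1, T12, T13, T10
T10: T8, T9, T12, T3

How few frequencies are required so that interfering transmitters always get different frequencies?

T8, T4, T1, T12, T3 all conflict with each other, so at least 5 frequencies are needed.
A valid assignment using 5 frequencies: T8=3, T9=1, T7=1, T4=5, T1=2, T12=4, T13=3, T3=1, T10=2. No two conflicting transmitters share a frequency.

5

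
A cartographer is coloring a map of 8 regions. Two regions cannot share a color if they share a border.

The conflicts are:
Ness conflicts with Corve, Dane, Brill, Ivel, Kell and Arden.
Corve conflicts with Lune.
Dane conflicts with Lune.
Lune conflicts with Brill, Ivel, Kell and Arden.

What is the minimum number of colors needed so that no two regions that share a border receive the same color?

2

Lune and Arden conflict, so at least 2 colors are needed.
2 colors suffice: color 1 → {Ness, Lune}; color 2 → {Corve, Dane, Brill, Ivel, Kell, Arden}. No two conflicting regions share a color.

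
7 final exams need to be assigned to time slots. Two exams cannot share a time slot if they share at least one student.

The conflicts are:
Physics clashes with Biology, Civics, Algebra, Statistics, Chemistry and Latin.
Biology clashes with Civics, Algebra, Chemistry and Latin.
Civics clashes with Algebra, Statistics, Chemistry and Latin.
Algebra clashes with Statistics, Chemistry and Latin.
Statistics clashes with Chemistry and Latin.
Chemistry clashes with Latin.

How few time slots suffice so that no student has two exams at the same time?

6

Physics, Biology, Civics, Algebra, Chemistry, Latin pairwise conflict, so at least 6 time slots are needed.
A valid assignment using 6 time slots: Physics=2, Biology=6, Civics=5, Algebra=1, Statistics=6, Chemistry=4, Latin=3. Every pair that conflicts lands in different time slots.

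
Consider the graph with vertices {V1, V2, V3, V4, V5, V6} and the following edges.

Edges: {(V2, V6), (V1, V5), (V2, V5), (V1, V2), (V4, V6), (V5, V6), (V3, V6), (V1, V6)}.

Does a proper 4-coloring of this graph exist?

Yes

The chromatic number is 4. V1, V2, V5, V6 are pairwise adjacent (a clique of size 4), so at least 4 colors are needed.
4 colors suffice: color R → {V6}; color B → {V1, V3, V4}; color G → {V2}; color Y → {V5}.
That is already a proper 4-coloring.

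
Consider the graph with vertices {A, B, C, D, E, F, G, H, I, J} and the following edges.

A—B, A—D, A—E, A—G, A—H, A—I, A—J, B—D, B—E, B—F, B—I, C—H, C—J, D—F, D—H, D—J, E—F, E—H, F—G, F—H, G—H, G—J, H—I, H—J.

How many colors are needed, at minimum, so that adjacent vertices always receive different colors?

4

A, D, H, J form a clique, so at least 4 colors are needed.
4 colors suffice: color 1 → {B, H}; color 2 → {A, C, F}; color 3 → {D, E, G, I}; color 4 → {J}. No two adjacent vertices share a color.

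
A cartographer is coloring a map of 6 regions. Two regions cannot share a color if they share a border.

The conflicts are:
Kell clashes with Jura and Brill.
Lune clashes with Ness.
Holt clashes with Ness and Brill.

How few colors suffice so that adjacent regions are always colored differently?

2

Holt and Brill conflict, so at least 2 colors are needed.
2 colors suffice: color 1 → {Kell, Lune, Holt}; color 2 → {Jura, Ness, Brill}. Each listed conflict is separated.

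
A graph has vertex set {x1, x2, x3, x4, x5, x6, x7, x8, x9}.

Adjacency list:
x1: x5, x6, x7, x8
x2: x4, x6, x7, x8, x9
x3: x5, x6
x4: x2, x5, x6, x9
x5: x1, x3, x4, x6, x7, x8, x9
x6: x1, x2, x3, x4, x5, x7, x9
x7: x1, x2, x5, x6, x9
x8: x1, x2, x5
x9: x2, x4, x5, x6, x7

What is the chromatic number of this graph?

4

x2, x4, x6, x9 form a clique, so at least 4 colors are needed.
4 colors suffice: color 1 → {x2, x5}; color 2 → {x6, x8}; color 3 → {x1, x3, x9}; color 4 → {x4, x7}. Each edge has distinct colors on its endpoints.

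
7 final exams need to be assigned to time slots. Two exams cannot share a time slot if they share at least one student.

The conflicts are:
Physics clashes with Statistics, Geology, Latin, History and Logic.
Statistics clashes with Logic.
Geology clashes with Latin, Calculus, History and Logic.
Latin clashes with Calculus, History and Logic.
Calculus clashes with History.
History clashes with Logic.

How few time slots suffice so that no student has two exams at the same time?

5

Physics, Geology, Latin, History, Logic all conflict with each other, so at least 5 time slots are needed.
5 time slots suffice: Physics=5, Statistics=1, Geology=1, Latin=4, Calculus=2, History=3, Logic=2. Every pair that conflicts lands in different time slots.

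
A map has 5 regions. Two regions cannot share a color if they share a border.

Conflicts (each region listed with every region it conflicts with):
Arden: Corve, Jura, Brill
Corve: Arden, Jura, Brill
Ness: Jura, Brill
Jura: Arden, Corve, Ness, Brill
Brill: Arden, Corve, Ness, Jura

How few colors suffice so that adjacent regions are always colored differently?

4

Arden, Corve, Jura, Brill are mutually in conflict, so at least 4 colors are needed.
A valid assignment using 4 colors: Arden=4, Corve=3, Ness=3, Jura=2, Brill=1. No two conflicting regions share a color.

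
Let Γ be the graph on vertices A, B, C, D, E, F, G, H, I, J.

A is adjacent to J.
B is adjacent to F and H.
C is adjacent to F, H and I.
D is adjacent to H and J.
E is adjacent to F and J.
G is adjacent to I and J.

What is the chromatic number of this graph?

2

C and H are adjacent, so at least 2 colors are needed.
2 colors suffice: color red → {F, H, I, J}; color blue → {A, B, C, D, E, G}. No two adjacent vertices share a color.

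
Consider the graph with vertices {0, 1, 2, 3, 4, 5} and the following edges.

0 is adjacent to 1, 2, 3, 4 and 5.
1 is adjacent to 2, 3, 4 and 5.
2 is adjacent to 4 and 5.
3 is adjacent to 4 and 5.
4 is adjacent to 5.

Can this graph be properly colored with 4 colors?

No

0, 1, 2, 4, 5 form a clique, so at least 5 colors are needed.
So 4 colors are not enough.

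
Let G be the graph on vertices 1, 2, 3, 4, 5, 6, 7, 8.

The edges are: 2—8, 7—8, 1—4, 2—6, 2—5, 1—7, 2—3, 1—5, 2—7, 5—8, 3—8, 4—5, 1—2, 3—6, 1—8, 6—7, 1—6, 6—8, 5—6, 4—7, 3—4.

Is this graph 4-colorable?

1, 2, 5, 6, 8 are pairwise adjacent (a clique of size 5), so at least 5 colors are needed.
So 4 colors are not enough.

No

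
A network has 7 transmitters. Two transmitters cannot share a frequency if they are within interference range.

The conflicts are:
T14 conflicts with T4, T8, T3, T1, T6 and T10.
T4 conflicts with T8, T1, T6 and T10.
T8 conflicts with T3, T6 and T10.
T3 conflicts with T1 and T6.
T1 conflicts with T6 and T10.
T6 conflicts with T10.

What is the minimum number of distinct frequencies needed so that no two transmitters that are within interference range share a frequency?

5

T14, T4, T1, T6, T10 are mutually in conflict, so at least 5 frequencies are needed.
5 frequencies suffice: frequency 1 → {T6}; frequency 2 → {T14}; frequency 3 → {T4, T3}; frequency 4 → {T8, T1}; frequency 5 → {T10}. Every pair that conflicts lands in different frequencies.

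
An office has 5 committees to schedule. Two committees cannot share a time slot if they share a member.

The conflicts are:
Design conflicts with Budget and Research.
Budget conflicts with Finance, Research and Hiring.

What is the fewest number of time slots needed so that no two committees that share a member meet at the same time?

3

Design, Budget, Research pairwise conflict, so at least 3 time slots are needed.
Using 3 time slots: Design=2, Budget=1, Finance=2, Research=3, Hiring=2. No two conflicting committees share a time slot.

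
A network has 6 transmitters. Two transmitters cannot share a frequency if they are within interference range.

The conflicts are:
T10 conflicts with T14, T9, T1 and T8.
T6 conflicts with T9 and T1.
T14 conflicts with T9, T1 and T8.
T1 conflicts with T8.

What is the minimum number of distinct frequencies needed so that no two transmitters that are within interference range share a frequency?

4

T10, T14, T1, T8 pairwise conflict, so at least 4 frequencies are needed.
4 frequencies suffice: frequency 1 → {T10, T6}; frequency 2 → {T9, T1}; frequency 3 → {T14}; frequency 4 → {T8}. No two conflicting transmitters share a frequency.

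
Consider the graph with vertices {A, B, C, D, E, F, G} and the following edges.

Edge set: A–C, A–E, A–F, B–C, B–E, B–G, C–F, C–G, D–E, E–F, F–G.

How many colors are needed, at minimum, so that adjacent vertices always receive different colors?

3

A, C, F form a triangle, so at least 3 colors are needed.
3 colors suffice: color red → {C, E}; color blue → {B, D, F}; color green → {A, G}. Each edge has distinct colors on its endpoints.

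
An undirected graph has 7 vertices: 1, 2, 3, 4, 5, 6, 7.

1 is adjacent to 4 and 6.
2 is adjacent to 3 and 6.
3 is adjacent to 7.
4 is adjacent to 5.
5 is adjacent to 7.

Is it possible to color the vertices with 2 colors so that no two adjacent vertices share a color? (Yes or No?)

No

The cycle 4-5-7-3-2-6-1-4 has odd length 7, so it cannot be 2-colored; at least 3 colors are needed.
So 2 colors are not enough.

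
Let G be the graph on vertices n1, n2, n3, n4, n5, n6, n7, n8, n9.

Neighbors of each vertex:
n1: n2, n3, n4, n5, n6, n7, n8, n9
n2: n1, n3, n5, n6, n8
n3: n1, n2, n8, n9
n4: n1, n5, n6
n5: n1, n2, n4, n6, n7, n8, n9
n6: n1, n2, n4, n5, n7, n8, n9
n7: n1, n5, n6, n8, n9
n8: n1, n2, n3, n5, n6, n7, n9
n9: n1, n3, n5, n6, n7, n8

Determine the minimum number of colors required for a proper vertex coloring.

6

n1, n5, n6, n7, n8, n9 form a clique, so at least 6 colors are needed.
One proper 6-coloring: n1=1, n2=5, n3=3, n4=2, n5=4, n6=3, n7=6, n8=2, n9=5. No two adjacent vertices share a color.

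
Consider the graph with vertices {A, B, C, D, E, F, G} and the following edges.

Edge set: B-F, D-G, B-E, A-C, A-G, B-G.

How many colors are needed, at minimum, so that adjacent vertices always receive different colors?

B and E are adjacent, so at least 2 colors are needed.
A valid assignment using 2 colors: A=red, B=red, C=blue, D=red, E=blue, F=blue, G=blue. No two adjacent vertices share a color.

2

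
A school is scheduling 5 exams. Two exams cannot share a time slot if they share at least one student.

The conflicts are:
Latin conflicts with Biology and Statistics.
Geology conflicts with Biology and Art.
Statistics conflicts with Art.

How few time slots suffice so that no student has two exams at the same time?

The cycle Latin-Statistics-Art-Geology-Biology-Latin has odd length 5, so it cannot be 2-colored; at least 3 time slots are needed.
3 time slots suffice: time slot 1 → {Latin, Art}; time slot 2 → {Biology, Statistics}; time slot 3 → {Geology}. Every pair that conflicts lands in different time slots.

3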